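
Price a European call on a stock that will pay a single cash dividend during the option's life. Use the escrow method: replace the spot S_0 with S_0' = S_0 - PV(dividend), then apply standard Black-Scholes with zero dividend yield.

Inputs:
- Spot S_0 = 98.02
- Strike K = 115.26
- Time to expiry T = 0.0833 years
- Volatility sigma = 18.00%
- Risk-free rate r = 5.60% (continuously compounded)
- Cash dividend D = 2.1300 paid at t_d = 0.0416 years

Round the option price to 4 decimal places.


Answer: Price = 0.0004

Derivation:
PV(D) = D * exp(-r * t_d) = 2.1300 * 0.99767311 = 2.12504373
S_0' = S_0 - PV(D) = 98.0200 - 2.12504373 = 95.89495627
d1 = (ln(S_0'/K) + (r + sigma^2/2)*T) / (sigma*sqrt(T)) = -3.42481090
d2 = d1 - sigma*sqrt(T) = -3.47676203
exp(-rT) = 0.99534606
N(d1) = 0.00030761; N(d2) = 0.00025375
C = S_0' * N(d1) - K * exp(-rT) * N(d2) = 95.89495627 * 0.00030761 - 115.2600 * 0.99534606 * 0.00025375 = 0.0004


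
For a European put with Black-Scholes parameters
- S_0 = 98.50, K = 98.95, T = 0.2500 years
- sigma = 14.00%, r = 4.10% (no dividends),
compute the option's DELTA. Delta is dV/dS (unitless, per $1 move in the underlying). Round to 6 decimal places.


Answer: Delta = -0.453702

Derivation:
d1 = 0.1163125161; d2 = 0.0463125161
phi(d1) = 0.3962528213; exp(-qT) = 1.0000000000; exp(-rT) = 0.9898023522
N(-d1) = 0.4537024332
Delta = -exp(-qT) * N(-d1) = -1.0000000000 * 0.4537024332 = -0.453702


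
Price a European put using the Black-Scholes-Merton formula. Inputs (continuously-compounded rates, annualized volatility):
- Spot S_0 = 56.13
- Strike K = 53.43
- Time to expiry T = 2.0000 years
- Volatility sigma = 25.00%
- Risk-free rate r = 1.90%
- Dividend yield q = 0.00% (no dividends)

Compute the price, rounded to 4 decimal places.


d1 = (ln(S/K) + (r - q + 0.5*sigma^2) * T) / (sigma * sqrt(T)) = 0.42369285
d2 = d1 - sigma * sqrt(T) = 0.07013946
exp(-rT) = 0.96271294; exp(-qT) = 1.00000000
P = K * exp(-rT) * N(-d2) - S_0 * exp(-qT) * N(-d1)
N(-d1) = 0.33589492; N(-d2) = 0.47204133
P = 53.4300 * 0.96271294 * 0.47204133 - 56.1300 * 1.00000000 * 0.33589492 = 5.4270

Answer: Price = 5.4270


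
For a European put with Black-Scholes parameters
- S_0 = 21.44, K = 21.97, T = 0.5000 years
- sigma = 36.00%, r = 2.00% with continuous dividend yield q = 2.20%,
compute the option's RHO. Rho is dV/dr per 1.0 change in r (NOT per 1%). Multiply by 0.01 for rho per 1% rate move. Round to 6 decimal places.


d1 = 0.0274217966; d2 = -0.2271366446
phi(d1) = 0.3987923153; exp(-qT) = 0.9890602788; exp(-rT) = 0.9900498337
N(-d2) = 0.5898412548
Rho = -K*T*exp(-rT)*N(-d2) = -21.9700 * 0.5000 * 0.9900498337 * 0.5898412548 = -6.414935

Answer: Rho = -6.414935


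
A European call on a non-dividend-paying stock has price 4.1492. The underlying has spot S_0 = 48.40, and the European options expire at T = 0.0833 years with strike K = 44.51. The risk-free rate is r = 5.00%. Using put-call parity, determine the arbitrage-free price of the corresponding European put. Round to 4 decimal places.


Put-call parity: C - P = S_0 * exp(-qT) - K * exp(-rT).
S_0 * exp(-qT) = 48.4000 * 1.00000000 = 48.40000000
K * exp(-rT) = 44.5100 * 0.99584366 = 44.32500138
P = C - S*exp(-qT) + K*exp(-rT)
P = 4.1492 - 48.40000000 + 44.32500138 = 0.0742

Answer: Put price = 0.0742


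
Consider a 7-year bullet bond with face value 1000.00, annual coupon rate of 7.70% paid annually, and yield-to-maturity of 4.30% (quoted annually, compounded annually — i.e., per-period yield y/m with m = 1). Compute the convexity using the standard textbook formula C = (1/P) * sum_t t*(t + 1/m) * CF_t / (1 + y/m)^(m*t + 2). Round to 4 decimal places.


Answer: Convexity = 39.7649

Derivation:
Coupon per period c = face * coupon_rate / m = 77.000000
Periods per year m = 1; per-period yield y/m = 0.043000
Number of cashflows N = 7
Cashflows (t years, CF_t, discount factor 1/(1+y/m)^(m*t), PV):
  t = 1.0000: CF_t = 77.000000, DF = 0.958773, PV = 73.825503
  t = 2.0000: CF_t = 77.000000, DF = 0.919245, PV = 70.781882
  t = 3.0000: CF_t = 77.000000, DF = 0.881347, PV = 67.863742
  t = 4.0000: CF_t = 77.000000, DF = 0.845012, PV = 65.065908
  t = 5.0000: CF_t = 77.000000, DF = 0.810174, PV = 62.383420
  t = 6.0000: CF_t = 77.000000, DF = 0.776773, PV = 59.811525
  t = 7.0000: CF_t = 1077.000000, DF = 0.744749, PV = 802.094511
Price P = sum_t PV_t = 1201.826491
Convexity numerator sum_t t*(t + 1/m) * CF_t / (1+y/m)^(m*t + 2):
  t = 1.0000: term = 135.727483
  t = 2.0000: term = 390.395445
  t = 3.0000: term = 748.601045
  t = 4.0000: term = 1196.230497
  t = 5.0000: term = 1720.369842
  t = 6.0000: term = 2309.221265
  t = 7.0000: term = 41290.006806
Convexity = (1/P) * sum = 47790.552384 / 1201.826491 = 39.764935


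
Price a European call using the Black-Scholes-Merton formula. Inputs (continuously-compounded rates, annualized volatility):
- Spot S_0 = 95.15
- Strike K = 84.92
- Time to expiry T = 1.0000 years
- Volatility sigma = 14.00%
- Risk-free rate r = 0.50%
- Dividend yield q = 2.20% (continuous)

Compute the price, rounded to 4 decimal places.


Answer: Price = 10.3817

Derivation:
d1 = (ln(S/K) + (r - q + 0.5*sigma^2) * T) / (sigma * sqrt(T)) = 0.76103541
d2 = d1 - sigma * sqrt(T) = 0.62103541
exp(-rT) = 0.99501248; exp(-qT) = 0.97824024
C = S_0 * exp(-qT) * N(d1) - K * exp(-rT) * N(d2)
N(d1) = 0.77668204; N(d2) = 0.73271184
C = 95.1500 * 0.97824024 * 0.77668204 - 84.9200 * 0.99501248 * 0.73271184 = 10.3817


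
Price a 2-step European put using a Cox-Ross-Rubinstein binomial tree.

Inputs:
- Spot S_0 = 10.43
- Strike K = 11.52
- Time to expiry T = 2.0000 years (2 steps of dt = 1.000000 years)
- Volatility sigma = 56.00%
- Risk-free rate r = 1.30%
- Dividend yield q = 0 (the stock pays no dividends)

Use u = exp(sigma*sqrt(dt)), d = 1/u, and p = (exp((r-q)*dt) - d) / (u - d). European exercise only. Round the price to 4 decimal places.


dt = T/N = 1.000000
u = exp(sigma*sqrt(dt)) = 1.750673; d = 1/u = 0.571209
p = (exp((r-q)*dt) - d) / (u - d) = 0.374641
Discount per step: exp(-r*dt) = 0.987084
Stock lattice S(k, i) with i counting down-moves:
  k=0: S(0,0) = 10.4300
  k=1: S(1,0) = 18.2595; S(1,1) = 5.9577
  k=2: S(2,0) = 31.9664; S(2,1) = 10.4300; S(2,2) = 3.4031
Terminal payoffs V(N, i) = max(K - S_T, 0):
  V(2,0) = 0.000000; V(2,1) = 1.090000; V(2,2) = 8.116902
Backward induction: V(k, i) = exp(-r*dt) * [p * V(k+1, i) + (1-p) * V(k+1, i+1)].
  V(1,0) = exp(-r*dt) * [p*0.000000 + (1-p)*1.090000] = 0.672837
  V(1,1) = exp(-r*dt) * [p*1.090000 + (1-p)*8.116902] = 5.413499
  V(0,0) = exp(-r*dt) * [p*0.672837 + (1-p)*5.413499] = 3.590470

Answer: Price = V(0,0) = 3.5905


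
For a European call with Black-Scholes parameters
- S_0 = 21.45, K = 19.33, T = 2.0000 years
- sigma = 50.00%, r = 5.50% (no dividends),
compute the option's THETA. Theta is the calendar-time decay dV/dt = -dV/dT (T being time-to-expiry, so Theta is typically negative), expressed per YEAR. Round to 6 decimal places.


d1 = 0.6562889291; d2 = -0.0508178521
phi(d1) = 0.3216484460; exp(-qT) = 1.0000000000; exp(-rT) = 0.8958341353
Theta = -S*exp(-qT)*phi(d1)*sigma/(2*sqrt(T)) - r*K*exp(-rT)*N(d2) + q*S*exp(-qT)*N(d1)
N(d1) = 0.7441808803; N(d2) = 0.4797353327; sqrt(T) = 1.4142135624
Term 1 = -21.4500 * 1.0000000000 * 0.3216484460 * 0.5000 / (2 * 1.4142135624) = -1.2196459131
Term 2 = -0.0550 * 19.3300 * 0.8958341353 * 0.4797353327 = -0.4569028385
Term 3 = 0 (no dividend yield, q = 0)
Theta = -1.2196459131 + (-0.4569028385) + (0.0000000000) = -1.676549

Answer: Theta = -1.676549


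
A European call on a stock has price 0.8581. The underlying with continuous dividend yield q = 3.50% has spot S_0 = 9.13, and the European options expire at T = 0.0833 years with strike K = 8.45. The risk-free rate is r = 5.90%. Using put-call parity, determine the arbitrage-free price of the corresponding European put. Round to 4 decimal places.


Answer: Put price = 0.1633

Derivation:
Put-call parity: C - P = S_0 * exp(-qT) - K * exp(-rT).
S_0 * exp(-qT) = 9.1300 * 0.99708875 = 9.10342025
K * exp(-rT) = 8.4500 * 0.99509736 = 8.40857267
P = C - S*exp(-qT) + K*exp(-rT)
P = 0.8581 - 9.10342025 + 8.40857267 = 0.1633


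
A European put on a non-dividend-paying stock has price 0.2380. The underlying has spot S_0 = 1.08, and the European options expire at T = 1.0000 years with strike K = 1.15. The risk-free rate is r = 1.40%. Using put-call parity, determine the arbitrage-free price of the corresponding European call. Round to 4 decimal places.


Put-call parity: C - P = S_0 * exp(-qT) - K * exp(-rT).
S_0 * exp(-qT) = 1.0800 * 1.00000000 = 1.08000000
K * exp(-rT) = 1.1500 * 0.98609754 = 1.13401218
C = P + S*exp(-qT) - K*exp(-rT)
C = 0.2380 + 1.08000000 - 1.13401218 = 0.1840

Answer: Call price = 0.1840


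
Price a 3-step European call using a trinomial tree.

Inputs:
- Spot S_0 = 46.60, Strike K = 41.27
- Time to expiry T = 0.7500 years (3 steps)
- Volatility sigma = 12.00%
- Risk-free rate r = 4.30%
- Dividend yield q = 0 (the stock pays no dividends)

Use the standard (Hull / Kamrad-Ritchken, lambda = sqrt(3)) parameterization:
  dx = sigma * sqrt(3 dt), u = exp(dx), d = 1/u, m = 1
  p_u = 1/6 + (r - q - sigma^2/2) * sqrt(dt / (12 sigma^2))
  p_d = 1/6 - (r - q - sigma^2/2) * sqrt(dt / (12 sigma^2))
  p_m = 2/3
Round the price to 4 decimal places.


dt = T/N = 0.250000; dx = sigma*sqrt(3*dt) = 0.103923
u = exp(dx) = 1.109515; d = 1/u = 0.901295
p_u = 0.209727, p_m = 0.666667, p_d = 0.123606
Discount per step: exp(-r*dt) = 0.989308
Stock lattice S(k, j) with j the centered position index:
  k=0: S(0,+0) = 46.6000
  k=1: S(1,-1) = 42.0003; S(1,+0) = 46.6000; S(1,+1) = 51.7034
  k=2: S(2,-2) = 37.8547; S(2,-1) = 42.0003; S(2,+0) = 46.6000; S(2,+1) = 51.7034; S(2,+2) = 57.3657
  k=3: S(3,-3) = 34.1182; S(3,-2) = 37.8547; S(3,-1) = 42.0003; S(3,+0) = 46.6000; S(3,+1) = 51.7034; S(3,+2) = 57.3657; S(3,+3) = 63.6481
Terminal payoffs V(N, j) = max(S_T - K, 0):
  V(3,-3) = 0.000000; V(3,-2) = 0.000000; V(3,-1) = 0.730331; V(3,+0) = 5.330000; V(3,+1) = 10.433402; V(3,+2) = 16.095704; V(3,+3) = 22.378114
Backward induction: V(k, j) = exp(-r*dt) * [p_u * V(k+1, j+1) + p_m * V(k+1, j) + p_d * V(k+1, j-1)]
  V(2,-2) = exp(-r*dt) * [p_u*0.730331 + p_m*0.000000 + p_d*0.000000] = 0.151533
  V(2,-1) = exp(-r*dt) * [p_u*5.330000 + p_m*0.730331 + p_d*0.000000] = 1.587576
  V(2,+0) = exp(-r*dt) * [p_u*10.433402 + p_m*5.330000 + p_d*0.730331] = 5.769421
  V(2,+1) = exp(-r*dt) * [p_u*16.095704 + p_m*10.433402 + p_d*5.330000] = 10.872620
  V(2,+2) = exp(-r*dt) * [p_u*22.378114 + p_m*16.095704 + p_d*10.433402] = 16.534696
  V(1,-1) = exp(-r*dt) * [p_u*5.769421 + p_m*1.587576 + p_d*0.151533] = 2.262665
  V(1,+0) = exp(-r*dt) * [p_u*10.872620 + p_m*5.769421 + p_d*1.587576] = 6.255194
  V(1,+1) = exp(-r*dt) * [p_u*16.534696 + p_m*10.872620 + p_d*5.769421] = 11.307119
  V(0,+0) = exp(-r*dt) * [p_u*11.307119 + p_m*6.255194 + p_d*2.262665] = 6.748285

Answer: Price = V(0,0) = 6.7483


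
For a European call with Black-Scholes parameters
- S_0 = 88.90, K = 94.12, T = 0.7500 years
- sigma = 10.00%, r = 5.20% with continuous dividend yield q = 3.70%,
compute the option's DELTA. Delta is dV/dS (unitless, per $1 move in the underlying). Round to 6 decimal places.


Answer: Delta = 0.305025

Derivation:
d1 = -0.4856488176; d2 = -0.5722513580
phi(d1) = 0.3545641748; exp(-qT) = 0.9726314943; exp(-rT) = 0.9617507091
N(d1) = 0.3136080890
Delta = exp(-qT) * N(d1) = 0.9726314943 * 0.3136080890 = 0.305025


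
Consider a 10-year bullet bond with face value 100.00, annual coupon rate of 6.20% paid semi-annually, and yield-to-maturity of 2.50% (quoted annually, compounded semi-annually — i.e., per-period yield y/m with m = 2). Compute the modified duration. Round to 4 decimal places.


Coupon per period c = face * coupon_rate / m = 3.100000
Periods per year m = 2; per-period yield y/m = 0.012500
Number of cashflows N = 20
Cashflows (t years, CF_t, discount factor 1/(1+y/m)^(m*t), PV):
  t = 0.5000: CF_t = 3.100000, DF = 0.987654, PV = 3.061728
  t = 1.0000: CF_t = 3.100000, DF = 0.975461, PV = 3.023929
  t = 1.5000: CF_t = 3.100000, DF = 0.963418, PV = 2.986597
  t = 2.0000: CF_t = 3.100000, DF = 0.951524, PV = 2.949725
  t = 2.5000: CF_t = 3.100000, DF = 0.939777, PV = 2.913309
  t = 3.0000: CF_t = 3.100000, DF = 0.928175, PV = 2.877342
  t = 3.5000: CF_t = 3.100000, DF = 0.916716, PV = 2.841819
  t = 4.0000: CF_t = 3.100000, DF = 0.905398, PV = 2.806735
  t = 4.5000: CF_t = 3.100000, DF = 0.894221, PV = 2.772084
  t = 5.0000: CF_t = 3.100000, DF = 0.883181, PV = 2.737861
  t = 5.5000: CF_t = 3.100000, DF = 0.872277, PV = 2.704060
  t = 6.0000: CF_t = 3.100000, DF = 0.861509, PV = 2.670677
  t = 6.5000: CF_t = 3.100000, DF = 0.850873, PV = 2.637705
  t = 7.0000: CF_t = 3.100000, DF = 0.840368, PV = 2.605141
  t = 7.5000: CF_t = 3.100000, DF = 0.829993, PV = 2.572979
  t = 8.0000: CF_t = 3.100000, DF = 0.819746, PV = 2.541214
  t = 8.5000: CF_t = 3.100000, DF = 0.809626, PV = 2.509841
  t = 9.0000: CF_t = 3.100000, DF = 0.799631, PV = 2.478855
  t = 9.5000: CF_t = 3.100000, DF = 0.789759, PV = 2.448252
  t = 10.0000: CF_t = 103.100000, DF = 0.780009, PV = 80.418881
Price P = sum_t PV_t = 132.558735
First compute Macaulay numerator sum_t t * PV_t:
  t * PV_t at t = 0.5000: 1.530864
  t * PV_t at t = 1.0000: 3.023929
  t * PV_t at t = 1.5000: 4.479895
  t * PV_t at t = 2.0000: 5.899451
  t * PV_t at t = 2.5000: 7.283272
  t * PV_t at t = 3.0000: 8.632026
  t * PV_t at t = 3.5000: 9.946368
  t * PV_t at t = 4.0000: 11.226941
  t * PV_t at t = 4.5000: 12.474379
  t * PV_t at t = 5.0000: 13.689304
  t * PV_t at t = 5.5000: 14.872331
  t * PV_t at t = 6.0000: 16.024060
  t * PV_t at t = 6.5000: 17.145085
  t * PV_t at t = 7.0000: 18.235988
  t * PV_t at t = 7.5000: 19.297341
  t * PV_t at t = 8.0000: 20.329709
  t * PV_t at t = 8.5000: 21.333646
  t * PV_t at t = 9.0000: 22.309695
  t * PV_t at t = 9.5000: 23.258392
  t * PV_t at t = 10.0000: 804.188813
Macaulay duration D = 1055.181489 / 132.558735 = 7.960105
Modified duration = D / (1 + y/m) = 7.960105 / (1 + 0.012500) = 7.861832

Answer: Modified duration = 7.8618


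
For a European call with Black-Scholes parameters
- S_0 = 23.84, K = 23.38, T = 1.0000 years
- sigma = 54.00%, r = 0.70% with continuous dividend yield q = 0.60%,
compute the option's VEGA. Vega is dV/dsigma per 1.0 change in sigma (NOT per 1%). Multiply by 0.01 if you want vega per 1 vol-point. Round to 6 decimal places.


d1 = 0.3079331225; d2 = -0.2320668775
phi(d1) = 0.3804692433; exp(-qT) = 0.9940179641; exp(-rT) = 0.9930244429
Vega = S * exp(-qT) * phi(d1) * sqrt(T) = 23.8400 * 0.9940179641 * 0.3804692433 * 1.0000000000 = 9.016127

Answer: Vega = 9.016127


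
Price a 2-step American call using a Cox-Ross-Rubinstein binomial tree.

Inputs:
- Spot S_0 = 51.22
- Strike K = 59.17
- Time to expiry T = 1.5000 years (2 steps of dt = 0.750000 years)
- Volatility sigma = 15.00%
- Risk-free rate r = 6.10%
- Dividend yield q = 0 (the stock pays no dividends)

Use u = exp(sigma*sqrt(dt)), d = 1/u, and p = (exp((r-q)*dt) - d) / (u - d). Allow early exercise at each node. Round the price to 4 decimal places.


dt = T/N = 0.750000
u = exp(sigma*sqrt(dt)) = 1.138719; d = 1/u = 0.878180
p = (exp((r-q)*dt) - d) / (u - d) = 0.647246
Discount per step: exp(-r*dt) = 0.955281
Stock lattice S(k, i) with i counting down-moves:
  k=0: S(0,0) = 51.2200
  k=1: S(1,0) = 58.3252; S(1,1) = 44.9804
  k=2: S(2,0) = 66.4160; S(2,1) = 51.2200; S(2,2) = 39.5009
Terminal payoffs V(N, i) = max(S_T - K, 0):
  V(2,0) = 7.245981; V(2,1) = 0.000000; V(2,2) = 0.000000
Backward induction: V(k, i) = exp(-r*dt) * [p * V(k+1, i) + (1-p) * V(k+1, i+1)]; then take max(V_cont, immediate exercise) for American.
  V(1,0) = exp(-r*dt) * [p*7.245981 + (1-p)*0.000000] = 4.480201; exercise = 0.000000; V(1,0) = max -> 4.480201
  V(1,1) = exp(-r*dt) * [p*0.000000 + (1-p)*0.000000] = 0.000000; exercise = 0.000000; V(1,1) = max -> 0.000000
  V(0,0) = exp(-r*dt) * [p*4.480201 + (1-p)*0.000000] = 2.770116; exercise = 0.000000; V(0,0) = max -> 2.770116

Answer: Price = V(0,0) = 2.7701


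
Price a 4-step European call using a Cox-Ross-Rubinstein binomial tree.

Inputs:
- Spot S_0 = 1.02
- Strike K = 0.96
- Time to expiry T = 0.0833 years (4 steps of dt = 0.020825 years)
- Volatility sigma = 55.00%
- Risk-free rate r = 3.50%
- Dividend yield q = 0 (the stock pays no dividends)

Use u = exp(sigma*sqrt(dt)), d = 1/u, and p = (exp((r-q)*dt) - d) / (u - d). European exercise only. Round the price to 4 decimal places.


dt = T/N = 0.020825
u = exp(sigma*sqrt(dt)) = 1.082605; d = 1/u = 0.923698
p = (exp((r-q)*dt) - d) / (u - d) = 0.484756
Discount per step: exp(-r*dt) = 0.999271
Stock lattice S(k, i) with i counting down-moves:
  k=0: S(0,0) = 1.0200
  k=1: S(1,0) = 1.1043; S(1,1) = 0.9422
  k=2: S(2,0) = 1.1955; S(2,1) = 1.0200; S(2,2) = 0.8703
  k=3: S(3,0) = 1.2942; S(3,1) = 1.1043; S(3,2) = 0.9422; S(3,3) = 0.8039
  k=4: S(4,0) = 1.4011; S(4,1) = 1.1955; S(4,2) = 1.0200; S(4,3) = 0.8703; S(4,4) = 0.7425
Terminal payoffs V(N, i) = max(S_T - K, 0):
  V(4,0) = 0.441134; V(4,1) = 0.235473; V(4,2) = 0.060000; V(4,3) = 0.000000; V(4,4) = 0.000000
Backward induction: V(k, i) = exp(-r*dt) * [p * V(k+1, i) + (1-p) * V(k+1, i+1)].
  V(3,0) = exp(-r*dt) * [p*0.441134 + (1-p)*0.235473] = 0.334924
  V(3,1) = exp(-r*dt) * [p*0.235473 + (1-p)*0.060000] = 0.144956
  V(3,2) = exp(-r*dt) * [p*0.060000 + (1-p)*0.000000] = 0.029064
  V(3,3) = exp(-r*dt) * [p*0.000000 + (1-p)*0.000000] = 0.000000
  V(2,0) = exp(-r*dt) * [p*0.334924 + (1-p)*0.144956] = 0.236872
  V(2,1) = exp(-r*dt) * [p*0.144956 + (1-p)*0.029064] = 0.085181
  V(2,2) = exp(-r*dt) * [p*0.029064 + (1-p)*0.000000] = 0.014079
  V(1,0) = exp(-r*dt) * [p*0.236872 + (1-p)*0.085181] = 0.158599
  V(1,1) = exp(-r*dt) * [p*0.085181 + (1-p)*0.014079] = 0.048511
  V(0,0) = exp(-r*dt) * [p*0.158599 + (1-p)*0.048511] = 0.101802

Answer: Price = V(0,0) = 0.1018


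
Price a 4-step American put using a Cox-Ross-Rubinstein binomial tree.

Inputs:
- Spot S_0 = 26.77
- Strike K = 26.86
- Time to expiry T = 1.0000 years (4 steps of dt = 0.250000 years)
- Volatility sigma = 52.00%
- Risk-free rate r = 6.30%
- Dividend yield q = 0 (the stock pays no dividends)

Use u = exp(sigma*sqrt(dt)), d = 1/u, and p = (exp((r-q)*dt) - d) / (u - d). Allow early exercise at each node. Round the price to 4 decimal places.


Answer: Price = V(0,0) = 4.6226

Derivation:
dt = T/N = 0.250000
u = exp(sigma*sqrt(dt)) = 1.296930; d = 1/u = 0.771052
p = (exp((r-q)*dt) - d) / (u - d) = 0.465551
Discount per step: exp(-r*dt) = 0.984373
Stock lattice S(k, i) with i counting down-moves:
  k=0: S(0,0) = 26.7700
  k=1: S(1,0) = 34.7188; S(1,1) = 20.6411
  k=2: S(2,0) = 45.0279; S(2,1) = 26.7700; S(2,2) = 15.9153
  k=3: S(3,0) = 58.3980; S(3,1) = 34.7188; S(3,2) = 20.6411; S(3,3) = 12.2715
  k=4: S(4,0) = 75.7381; S(4,1) = 45.0279; S(4,2) = 26.7700; S(4,3) = 15.9153; S(4,4) = 9.4620
Terminal payoffs V(N, i) = max(K - S_T, 0):
  V(4,0) = 0.000000; V(4,1) = 0.000000; V(4,2) = 0.090000; V(4,3) = 10.944685; V(4,4) = 17.398018
Backward induction: V(k, i) = exp(-r*dt) * [p * V(k+1, i) + (1-p) * V(k+1, i+1)]; then take max(V_cont, immediate exercise) for American.
  V(3,0) = exp(-r*dt) * [p*0.000000 + (1-p)*0.000000] = 0.000000; exercise = 0.000000; V(3,0) = max -> 0.000000
  V(3,1) = exp(-r*dt) * [p*0.000000 + (1-p)*0.090000] = 0.047349; exercise = 0.000000; V(3,1) = max -> 0.047349
  V(3,2) = exp(-r*dt) * [p*0.090000 + (1-p)*10.944685] = 5.799218; exercise = 6.218949; V(3,2) = max -> 6.218949
  V(3,3) = exp(-r*dt) * [p*10.944685 + (1-p)*17.398018] = 14.168740; exercise = 14.588471; V(3,3) = max -> 14.588471
  V(2,0) = exp(-r*dt) * [p*0.000000 + (1-p)*0.047349] = 0.024910; exercise = 0.000000; V(2,0) = max -> 0.024910
  V(2,1) = exp(-r*dt) * [p*0.047349 + (1-p)*6.218949] = 3.293473; exercise = 0.090000; V(2,1) = max -> 3.293473
  V(2,2) = exp(-r*dt) * [p*6.218949 + (1-p)*14.588471] = 10.524954; exercise = 10.944685; V(2,2) = max -> 10.944685
  V(1,0) = exp(-r*dt) * [p*0.024910 + (1-p)*3.293473] = 1.744104; exercise = 0.000000; V(1,0) = max -> 1.744104
  V(1,1) = exp(-r*dt) * [p*3.293473 + (1-p)*10.944685] = 7.267292; exercise = 6.218949; V(1,1) = max -> 7.267292
  V(0,0) = exp(-r*dt) * [p*1.744104 + (1-p)*7.267292] = 4.622586; exercise = 0.090000; V(0,0) = max -> 4.622586


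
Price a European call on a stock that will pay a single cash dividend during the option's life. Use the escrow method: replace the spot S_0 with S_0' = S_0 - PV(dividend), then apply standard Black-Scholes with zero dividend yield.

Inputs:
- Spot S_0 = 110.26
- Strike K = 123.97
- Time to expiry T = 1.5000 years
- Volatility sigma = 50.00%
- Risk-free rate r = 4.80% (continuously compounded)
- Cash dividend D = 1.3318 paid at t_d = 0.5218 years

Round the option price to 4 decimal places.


PV(D) = D * exp(-r * t_d) = 1.3318 * 0.97526466 = 1.29885747
S_0' = S_0 - PV(D) = 110.2600 - 1.29885747 = 108.96114253
d1 = (ln(S_0'/K) + (r + sigma^2/2)*T) / (sigma*sqrt(T)) = 0.21302678
d2 = d1 - sigma*sqrt(T) = -0.39934566
exp(-rT) = 0.93053090
N(d1) = 0.58434696; N(d2) = 0.34481926
C = S_0' * N(d1) - K * exp(-rT) * N(d2) = 108.96114253 * 0.58434696 - 123.9700 * 0.93053090 * 0.34481926 = 23.8935

Answer: Price = 23.8935


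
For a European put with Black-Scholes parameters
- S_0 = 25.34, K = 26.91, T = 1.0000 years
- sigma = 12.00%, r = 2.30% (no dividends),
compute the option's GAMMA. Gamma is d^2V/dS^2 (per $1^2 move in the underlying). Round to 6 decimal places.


Answer: Gamma = 0.127183

Derivation:
d1 = -0.2492815820; d2 = -0.3692815820
phi(d1) = 0.3867374706; exp(-qT) = 1.0000000000; exp(-rT) = 0.9772624838
Gamma = exp(-qT) * phi(d1) / (S * sigma * sqrt(T)) = 1.0000000000 * 0.3867374706 / (25.3400 * 0.1200 * 1.0000000000) = 0.127183


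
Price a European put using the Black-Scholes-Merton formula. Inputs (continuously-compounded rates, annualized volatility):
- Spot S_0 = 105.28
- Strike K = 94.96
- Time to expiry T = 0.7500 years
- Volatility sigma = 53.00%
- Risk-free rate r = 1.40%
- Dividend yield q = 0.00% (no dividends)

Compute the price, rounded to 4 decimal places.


Answer: Price = 12.9689

Derivation:
d1 = (ln(S/K) + (r - q + 0.5*sigma^2) * T) / (sigma * sqrt(T)) = 0.47714234
d2 = d1 - sigma * sqrt(T) = 0.01814888
exp(-rT) = 0.98955493; exp(-qT) = 1.00000000
P = K * exp(-rT) * N(-d2) - S_0 * exp(-qT) * N(-d1)
N(-d1) = 0.31663038; N(-d2) = 0.49276004
P = 94.9600 * 0.98955493 * 0.49276004 - 105.2800 * 1.00000000 * 0.31663038 = 12.9689


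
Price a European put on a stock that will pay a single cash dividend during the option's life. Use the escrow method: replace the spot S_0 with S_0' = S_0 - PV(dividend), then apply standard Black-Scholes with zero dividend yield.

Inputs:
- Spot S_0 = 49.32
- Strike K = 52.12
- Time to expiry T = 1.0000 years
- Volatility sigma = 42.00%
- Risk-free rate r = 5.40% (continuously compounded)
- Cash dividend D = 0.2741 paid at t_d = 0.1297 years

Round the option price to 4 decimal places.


Answer: Price = 8.3531

Derivation:
PV(D) = D * exp(-r * t_d) = 0.2741 * 0.99302067 = 0.27218697
S_0' = S_0 - PV(D) = 49.3200 - 0.27218697 = 49.04781303
d1 = (ln(S_0'/K) + (r + sigma^2/2)*T) / (sigma*sqrt(T)) = 0.19392106
d2 = d1 - sigma*sqrt(T) = -0.22607894
exp(-rT) = 0.94743211
N(-d1) = 0.42311885; N(-d2) = 0.58942999
P = K * exp(-rT) * N(-d2) - S_0' * N(-d1) = 52.1200 * 0.94743211 * 0.58942999 - 49.04781303 * 0.42311885 = 8.3531


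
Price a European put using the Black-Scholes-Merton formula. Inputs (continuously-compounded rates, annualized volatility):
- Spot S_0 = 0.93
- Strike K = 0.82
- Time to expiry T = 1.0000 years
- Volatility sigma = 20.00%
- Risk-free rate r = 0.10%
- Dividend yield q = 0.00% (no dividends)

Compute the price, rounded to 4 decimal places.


d1 = (ln(S/K) + (r - q + 0.5*sigma^2) * T) / (sigma * sqrt(T)) = 0.73440123
d2 = d1 - sigma * sqrt(T) = 0.53440123
exp(-rT) = 0.99900050; exp(-qT) = 1.00000000
P = K * exp(-rT) * N(-d2) - S_0 * exp(-qT) * N(-d1)
N(-d1) = 0.23135212; N(-d2) = 0.29653198
P = 0.8200 * 0.99900050 * 0.29653198 - 0.9300 * 1.00000000 * 0.23135212 = 0.0278

Answer: Price = 0.0278


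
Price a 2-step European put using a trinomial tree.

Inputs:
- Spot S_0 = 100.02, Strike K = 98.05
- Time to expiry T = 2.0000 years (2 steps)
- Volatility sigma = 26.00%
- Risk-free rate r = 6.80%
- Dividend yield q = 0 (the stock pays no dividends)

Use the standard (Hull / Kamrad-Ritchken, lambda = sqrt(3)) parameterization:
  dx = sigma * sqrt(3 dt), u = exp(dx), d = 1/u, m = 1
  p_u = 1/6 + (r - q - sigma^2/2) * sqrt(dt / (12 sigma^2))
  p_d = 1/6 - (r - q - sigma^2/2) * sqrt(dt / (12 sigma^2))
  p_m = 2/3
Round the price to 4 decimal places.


dt = T/N = 1.000000; dx = sigma*sqrt(3*dt) = 0.450333
u = exp(dx) = 1.568835; d = 1/u = 0.637416
p_u = 0.204639, p_m = 0.666667, p_d = 0.128695
Discount per step: exp(-r*dt) = 0.934260
Stock lattice S(k, j) with j the centered position index:
  k=0: S(0,+0) = 100.0200
  k=1: S(1,-1) = 63.7543; S(1,+0) = 100.0200; S(1,+1) = 156.9149
  k=2: S(2,-2) = 40.6380; S(2,-1) = 63.7543; S(2,+0) = 100.0200; S(2,+1) = 156.9149; S(2,+2) = 246.1735
Terminal payoffs V(N, j) = max(K - S_T, 0):
  V(2,-2) = 57.411994; V(2,-1) = 34.295679; V(2,+0) = 0.000000; V(2,+1) = 0.000000; V(2,+2) = 0.000000
Backward induction: V(k, j) = exp(-r*dt) * [p_u * V(k+1, j+1) + p_m * V(k+1, j) + p_d * V(k+1, j-1)]
  V(1,-1) = exp(-r*dt) * [p_u*0.000000 + p_m*34.295679 + p_d*57.411994] = 28.263631
  V(1,+0) = exp(-r*dt) * [p_u*0.000000 + p_m*0.000000 + p_d*34.295679] = 4.123522
  V(1,+1) = exp(-r*dt) * [p_u*0.000000 + p_m*0.000000 + p_d*0.000000] = 0.000000
  V(0,+0) = exp(-r*dt) * [p_u*0.000000 + p_m*4.123522 + p_d*28.263631] = 5.966558

Answer: Price = V(0,0) = 5.9666


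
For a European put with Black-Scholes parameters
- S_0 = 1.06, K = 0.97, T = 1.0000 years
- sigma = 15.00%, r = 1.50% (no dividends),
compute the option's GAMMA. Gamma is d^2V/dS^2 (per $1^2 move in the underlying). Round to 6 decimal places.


Answer: Gamma = 1.870369

Derivation:
d1 = 0.7665207707; d2 = 0.6165207707
phi(d1) = 0.2973885996; exp(-qT) = 1.0000000000; exp(-rT) = 0.9851119396
Gamma = exp(-qT) * phi(d1) / (S * sigma * sqrt(T)) = 1.0000000000 * 0.2973885996 / (1.0600 * 0.1500 * 1.0000000000) = 1.870369


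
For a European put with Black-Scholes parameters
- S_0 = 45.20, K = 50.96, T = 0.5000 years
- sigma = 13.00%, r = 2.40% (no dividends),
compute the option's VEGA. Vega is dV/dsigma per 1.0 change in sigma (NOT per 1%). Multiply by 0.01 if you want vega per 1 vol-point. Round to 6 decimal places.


Answer: Vega = 6.746607

Derivation:
d1 = -1.1283131508; d2 = -1.2202370323
phi(d1) = 0.2110872305; exp(-qT) = 1.0000000000; exp(-rT) = 0.9880717129
Vega = S * exp(-qT) * phi(d1) * sqrt(T) = 45.2000 * 1.0000000000 * 0.2110872305 * 0.7071067812 = 6.746607


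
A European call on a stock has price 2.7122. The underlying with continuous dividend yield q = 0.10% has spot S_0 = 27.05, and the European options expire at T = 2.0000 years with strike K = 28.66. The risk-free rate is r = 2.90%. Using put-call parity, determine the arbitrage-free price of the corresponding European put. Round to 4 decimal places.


Answer: Put price = 2.7613

Derivation:
Put-call parity: C - P = S_0 * exp(-qT) - K * exp(-rT).
S_0 * exp(-qT) = 27.0500 * 0.99800200 = 26.99595406
K * exp(-rT) = 28.6600 * 0.94364995 = 27.04500749
P = C - S*exp(-qT) + K*exp(-rT)
P = 2.7122 - 26.99595406 + 27.04500749 = 2.7613


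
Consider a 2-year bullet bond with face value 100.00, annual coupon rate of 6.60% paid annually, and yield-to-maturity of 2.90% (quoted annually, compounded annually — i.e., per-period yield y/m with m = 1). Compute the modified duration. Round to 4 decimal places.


Answer: Modified duration = 1.8854

Derivation:
Coupon per period c = face * coupon_rate / m = 6.600000
Periods per year m = 1; per-period yield y/m = 0.029000
Number of cashflows N = 2
Cashflows (t years, CF_t, discount factor 1/(1+y/m)^(m*t), PV):
  t = 1.0000: CF_t = 6.600000, DF = 0.971817, PV = 6.413994
  t = 2.0000: CF_t = 106.600000, DF = 0.944429, PV = 100.676117
Price P = sum_t PV_t = 107.090111
First compute Macaulay numerator sum_t t * PV_t:
  t * PV_t at t = 1.0000: 6.413994
  t * PV_t at t = 2.0000: 201.352233
Macaulay duration D = 207.766227 / 107.090111 = 1.940107
Modified duration = D / (1 + y/m) = 1.940107 / (1 + 0.029000) = 1.885429


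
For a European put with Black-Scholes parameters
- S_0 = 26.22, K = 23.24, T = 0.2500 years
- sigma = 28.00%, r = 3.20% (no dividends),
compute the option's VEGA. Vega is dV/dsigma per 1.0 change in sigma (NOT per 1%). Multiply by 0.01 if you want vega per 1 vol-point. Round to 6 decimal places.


d1 = 0.9889110454; d2 = 0.8489110454
phi(d1) = 0.2446538166; exp(-qT) = 1.0000000000; exp(-rT) = 0.9920319148
Vega = S * exp(-qT) * phi(d1) * sqrt(T) = 26.2200 * 1.0000000000 * 0.2446538166 * 0.5000000000 = 3.207412

Answer: Vega = 3.207412


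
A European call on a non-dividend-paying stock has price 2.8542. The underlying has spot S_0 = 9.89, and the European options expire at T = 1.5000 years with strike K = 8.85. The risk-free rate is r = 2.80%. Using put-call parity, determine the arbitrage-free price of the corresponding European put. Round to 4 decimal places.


Put-call parity: C - P = S_0 * exp(-qT) - K * exp(-rT).
S_0 * exp(-qT) = 9.8900 * 1.00000000 = 9.89000000
K * exp(-rT) = 8.8500 * 0.95886978 = 8.48599756
P = C - S*exp(-qT) + K*exp(-rT)
P = 2.8542 - 9.89000000 + 8.48599756 = 1.4502

Answer: Put price = 1.4502


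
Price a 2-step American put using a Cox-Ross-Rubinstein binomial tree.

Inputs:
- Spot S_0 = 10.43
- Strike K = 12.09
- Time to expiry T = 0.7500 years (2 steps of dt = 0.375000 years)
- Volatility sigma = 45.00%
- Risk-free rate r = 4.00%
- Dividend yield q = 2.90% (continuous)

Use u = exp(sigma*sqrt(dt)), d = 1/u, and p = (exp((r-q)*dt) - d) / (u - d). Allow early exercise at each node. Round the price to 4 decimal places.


dt = T/N = 0.375000
u = exp(sigma*sqrt(dt)) = 1.317278; d = 1/u = 0.759141
p = (exp((r-q)*dt) - d) / (u - d) = 0.438947
Discount per step: exp(-r*dt) = 0.985112
Stock lattice S(k, i) with i counting down-moves:
  k=0: S(0,0) = 10.4300
  k=1: S(1,0) = 13.7392; S(1,1) = 7.9178
  k=2: S(2,0) = 18.0984; S(2,1) = 10.4300; S(2,2) = 6.0108
Terminal payoffs V(N, i) = max(K - S_T, 0):
  V(2,0) = 0.000000; V(2,1) = 1.660000; V(2,2) = 6.079241
Backward induction: V(k, i) = exp(-r*dt) * [p * V(k+1, i) + (1-p) * V(k+1, i+1)]; then take max(V_cont, immediate exercise) for American.
  V(1,0) = exp(-r*dt) * [p*0.000000 + (1-p)*1.660000] = 0.917483; exercise = 0.000000; V(1,0) = max -> 0.917483
  V(1,1) = exp(-r*dt) * [p*1.660000 + (1-p)*6.079241] = 4.077802; exercise = 4.172158; V(1,1) = max -> 4.172158
  V(0,0) = exp(-r*dt) * [p*0.917483 + (1-p)*4.172158] = 2.702683; exercise = 1.660000; V(0,0) = max -> 2.702683

Answer: Price = V(0,0) = 2.7027


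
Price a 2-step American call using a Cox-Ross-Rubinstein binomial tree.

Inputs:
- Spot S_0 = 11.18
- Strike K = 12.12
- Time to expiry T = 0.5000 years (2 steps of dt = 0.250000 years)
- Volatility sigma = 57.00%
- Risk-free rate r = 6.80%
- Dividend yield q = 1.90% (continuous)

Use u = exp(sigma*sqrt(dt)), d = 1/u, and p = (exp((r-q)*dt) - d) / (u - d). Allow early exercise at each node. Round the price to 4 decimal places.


dt = T/N = 0.250000
u = exp(sigma*sqrt(dt)) = 1.329762; d = 1/u = 0.752014
p = (exp((r-q)*dt) - d) / (u - d) = 0.450562
Discount per step: exp(-r*dt) = 0.983144
Stock lattice S(k, i) with i counting down-moves:
  k=0: S(0,0) = 11.1800
  k=1: S(1,0) = 14.8667; S(1,1) = 8.4075
  k=2: S(2,0) = 19.7692; S(2,1) = 11.1800; S(2,2) = 6.3226
Terminal payoffs V(N, i) = max(S_T - K, 0):
  V(2,0) = 7.649226; V(2,1) = 0.000000; V(2,2) = 0.000000
Backward induction: V(k, i) = exp(-r*dt) * [p * V(k+1, i) + (1-p) * V(k+1, i+1)]; then take max(V_cont, immediate exercise) for American.
  V(1,0) = exp(-r*dt) * [p*7.649226 + (1-p)*0.000000] = 3.388355; exercise = 2.746739; V(1,0) = max -> 3.388355
  V(1,1) = exp(-r*dt) * [p*0.000000 + (1-p)*0.000000] = 0.000000; exercise = 0.000000; V(1,1) = max -> 0.000000
  V(0,0) = exp(-r*dt) * [p*3.388355 + (1-p)*0.000000] = 1.500929; exercise = 0.000000; V(0,0) = max -> 1.500929

Answer: Price = V(0,0) = 1.5009


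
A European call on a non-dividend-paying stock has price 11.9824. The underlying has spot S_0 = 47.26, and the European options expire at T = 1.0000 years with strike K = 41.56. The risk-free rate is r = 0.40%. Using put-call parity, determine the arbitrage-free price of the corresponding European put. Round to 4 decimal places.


Answer: Put price = 6.1165

Derivation:
Put-call parity: C - P = S_0 * exp(-qT) - K * exp(-rT).
S_0 * exp(-qT) = 47.2600 * 1.00000000 = 47.26000000
K * exp(-rT) = 41.5600 * 0.99600799 = 41.39409204
P = C - S*exp(-qT) + K*exp(-rT)
P = 11.9824 - 47.26000000 + 41.39409204 = 6.1165


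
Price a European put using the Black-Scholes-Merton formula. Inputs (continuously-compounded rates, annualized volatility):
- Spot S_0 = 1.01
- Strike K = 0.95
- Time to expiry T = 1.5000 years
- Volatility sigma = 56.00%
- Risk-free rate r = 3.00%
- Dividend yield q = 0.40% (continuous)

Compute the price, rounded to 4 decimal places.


d1 = (ln(S/K) + (r - q + 0.5*sigma^2) * T) / (sigma * sqrt(T)) = 0.48908674
d2 = d1 - sigma * sqrt(T) = -0.19677039
exp(-rT) = 0.95599748; exp(-qT) = 0.99401796
P = K * exp(-rT) * N(-d2) - S_0 * exp(-qT) * N(-d1)
N(-d1) = 0.31239015; N(-d2) = 0.57799639
P = 0.9500 * 0.95599748 * 0.57799639 - 1.0100 * 0.99401796 * 0.31239015 = 0.2113

Answer: Price = 0.2113


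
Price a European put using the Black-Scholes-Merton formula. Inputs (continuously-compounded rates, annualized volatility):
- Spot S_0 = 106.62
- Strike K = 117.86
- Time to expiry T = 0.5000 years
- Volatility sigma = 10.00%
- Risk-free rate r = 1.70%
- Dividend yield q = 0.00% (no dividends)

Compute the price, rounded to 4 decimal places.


Answer: Price = 10.6038

Derivation:
d1 = (ln(S/K) + (r - q + 0.5*sigma^2) * T) / (sigma * sqrt(T)) = -1.26185140
d2 = d1 - sigma * sqrt(T) = -1.33256208
exp(-rT) = 0.99153602; exp(-qT) = 1.00000000
P = K * exp(-rT) * N(-d2) - S_0 * exp(-qT) * N(-d1)
N(-d1) = 0.89649887; N(-d2) = 0.90866222
P = 117.8600 * 0.99153602 * 0.90866222 - 106.6200 * 1.00000000 * 0.89649887 = 10.6038


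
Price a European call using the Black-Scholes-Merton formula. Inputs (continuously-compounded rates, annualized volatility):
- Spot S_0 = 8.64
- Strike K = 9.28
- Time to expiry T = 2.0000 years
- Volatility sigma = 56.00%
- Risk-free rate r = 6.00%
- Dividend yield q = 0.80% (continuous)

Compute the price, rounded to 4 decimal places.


d1 = (ln(S/K) + (r - q + 0.5*sigma^2) * T) / (sigma * sqrt(T)) = 0.43706906
d2 = d1 - sigma * sqrt(T) = -0.35489053
exp(-rT) = 0.88692044; exp(-qT) = 0.98412732
C = S_0 * exp(-qT) * N(d1) - K * exp(-rT) * N(d2)
N(d1) = 0.66896937; N(d2) = 0.36133580
C = 8.6400 * 0.98412732 * 0.66896937 - 9.2800 * 0.88692044 * 0.36133580 = 2.7141

Answer: Price = 2.7141


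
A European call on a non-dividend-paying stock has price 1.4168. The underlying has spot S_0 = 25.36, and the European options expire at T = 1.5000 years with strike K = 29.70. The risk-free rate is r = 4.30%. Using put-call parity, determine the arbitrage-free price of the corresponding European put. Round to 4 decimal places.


Put-call parity: C - P = S_0 * exp(-qT) - K * exp(-rT).
S_0 * exp(-qT) = 25.3600 * 1.00000000 = 25.36000000
K * exp(-rT) = 29.7000 * 0.93753611 = 27.84482259
P = C - S*exp(-qT) + K*exp(-rT)
P = 1.4168 - 25.36000000 + 27.84482259 = 3.9016

Answer: Put price = 3.9016


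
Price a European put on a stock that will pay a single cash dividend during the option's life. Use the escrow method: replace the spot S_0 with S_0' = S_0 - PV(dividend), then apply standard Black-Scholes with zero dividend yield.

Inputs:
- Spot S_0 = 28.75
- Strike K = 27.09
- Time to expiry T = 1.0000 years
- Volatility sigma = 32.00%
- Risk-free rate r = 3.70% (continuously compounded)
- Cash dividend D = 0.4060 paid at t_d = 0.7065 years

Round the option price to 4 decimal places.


Answer: Price = 2.4509

Derivation:
PV(D) = D * exp(-r * t_d) = 0.4060 * 0.97419821 = 0.39552447
S_0' = S_0 - PV(D) = 28.7500 - 0.39552447 = 28.35447553
d1 = (ln(S_0'/K) + (r + sigma^2/2)*T) / (sigma*sqrt(T)) = 0.41818821
d2 = d1 - sigma*sqrt(T) = 0.09818821
exp(-rT) = 0.96367614
N(-d1) = 0.33790476; N(-d2) = 0.46089142
P = K * exp(-rT) * N(-d2) - S_0' * N(-d1) = 27.0900 * 0.96367614 * 0.46089142 - 28.35447553 * 0.33790476 = 2.4509


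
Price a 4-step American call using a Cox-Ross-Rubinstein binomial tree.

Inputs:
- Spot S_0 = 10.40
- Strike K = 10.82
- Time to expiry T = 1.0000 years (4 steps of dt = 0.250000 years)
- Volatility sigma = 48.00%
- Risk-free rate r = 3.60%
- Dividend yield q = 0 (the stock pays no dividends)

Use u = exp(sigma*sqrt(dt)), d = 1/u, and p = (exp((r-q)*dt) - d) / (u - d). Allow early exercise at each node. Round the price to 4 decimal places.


Answer: Price = V(0,0) = 1.9076

Derivation:
dt = T/N = 0.250000
u = exp(sigma*sqrt(dt)) = 1.271249; d = 1/u = 0.786628
p = (exp((r-q)*dt) - d) / (u - d) = 0.458941
Discount per step: exp(-r*dt) = 0.991040
Stock lattice S(k, i) with i counting down-moves:
  k=0: S(0,0) = 10.4000
  k=1: S(1,0) = 13.2210; S(1,1) = 8.1809
  k=2: S(2,0) = 16.8072; S(2,1) = 10.4000; S(2,2) = 6.4353
  k=3: S(3,0) = 21.3661; S(3,1) = 13.2210; S(3,2) = 8.1809; S(3,3) = 5.0622
  k=4: S(4,0) = 27.1616; S(4,1) = 16.8072; S(4,2) = 10.4000; S(4,3) = 6.4353; S(4,4) = 3.9821
Terminal payoffs V(N, i) = max(S_T - K, 0):
  V(4,0) = 16.341643; V(4,1) = 5.987174; V(4,2) = 0.000000; V(4,3) = 0.000000; V(4,4) = 0.000000
Backward induction: V(k, i) = exp(-r*dt) * [p * V(k+1, i) + (1-p) * V(k+1, i+1)]; then take max(V_cont, immediate exercise) for American.
  V(3,0) = exp(-r*dt) * [p*16.341643 + (1-p)*5.987174] = 10.643048; exercise = 10.546105; V(3,0) = max -> 10.643048
  V(3,1) = exp(-r*dt) * [p*5.987174 + (1-p)*0.000000] = 2.723143; exercise = 2.400991; V(3,1) = max -> 2.723143
  V(3,2) = exp(-r*dt) * [p*0.000000 + (1-p)*0.000000] = 0.000000; exercise = 0.000000; V(3,2) = max -> 0.000000
  V(3,3) = exp(-r*dt) * [p*0.000000 + (1-p)*0.000000] = 0.000000; exercise = 0.000000; V(3,3) = max -> 0.000000
  V(2,0) = exp(-r*dt) * [p*10.643048 + (1-p)*2.723143] = 6.300951; exercise = 5.987174; V(2,0) = max -> 6.300951
  V(2,1) = exp(-r*dt) * [p*2.723143 + (1-p)*0.000000] = 1.238566; exercise = 0.000000; V(2,1) = max -> 1.238566
  V(2,2) = exp(-r*dt) * [p*0.000000 + (1-p)*0.000000] = 0.000000; exercise = 0.000000; V(2,2) = max -> 0.000000
  V(1,0) = exp(-r*dt) * [p*6.300951 + (1-p)*1.238566] = 3.529990; exercise = 2.400991; V(1,0) = max -> 3.529990
  V(1,1) = exp(-r*dt) * [p*1.238566 + (1-p)*0.000000] = 0.563336; exercise = 0.000000; V(1,1) = max -> 0.563336
  V(0,0) = exp(-r*dt) * [p*3.529990 + (1-p)*0.563336] = 1.907610; exercise = 0.000000; V(0,0) = max -> 1.907610


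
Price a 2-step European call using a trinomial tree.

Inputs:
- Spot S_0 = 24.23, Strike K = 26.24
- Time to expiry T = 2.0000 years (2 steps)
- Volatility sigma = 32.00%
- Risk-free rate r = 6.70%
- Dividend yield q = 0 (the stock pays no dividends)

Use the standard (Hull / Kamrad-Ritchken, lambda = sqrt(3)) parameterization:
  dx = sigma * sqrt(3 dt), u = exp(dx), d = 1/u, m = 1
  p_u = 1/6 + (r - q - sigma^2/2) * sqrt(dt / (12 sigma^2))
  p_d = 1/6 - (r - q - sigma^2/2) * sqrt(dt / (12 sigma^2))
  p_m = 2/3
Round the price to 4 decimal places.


Answer: Price = V(0,0) = 4.7125

Derivation:
dt = T/N = 1.000000; dx = sigma*sqrt(3*dt) = 0.554256
u = exp(dx) = 1.740646; d = 1/u = 0.574499
p_u = 0.180920, p_m = 0.666667, p_d = 0.152413
Discount per step: exp(-r*dt) = 0.935195
Stock lattice S(k, j) with j the centered position index:
  k=0: S(0,+0) = 24.2300
  k=1: S(1,-1) = 13.9201; S(1,+0) = 24.2300; S(1,+1) = 42.1759
  k=2: S(2,-2) = 7.9971; S(2,-1) = 13.9201; S(2,+0) = 24.2300; S(2,+1) = 42.1759; S(2,+2) = 73.4132
Terminal payoffs V(N, j) = max(S_T - K, 0):
  V(2,-2) = 0.000000; V(2,-1) = 0.000000; V(2,+0) = 0.000000; V(2,+1) = 15.935850; V(2,+2) = 47.173222
Backward induction: V(k, j) = exp(-r*dt) * [p_u * V(k+1, j+1) + p_m * V(k+1, j) + p_d * V(k+1, j-1)]
  V(1,-1) = exp(-r*dt) * [p_u*0.000000 + p_m*0.000000 + p_d*0.000000] = 0.000000
  V(1,+0) = exp(-r*dt) * [p_u*15.935850 + p_m*0.000000 + p_d*0.000000] = 2.696274
  V(1,+1) = exp(-r*dt) * [p_u*47.173222 + p_m*15.935850 + p_d*0.000000] = 17.916918
  V(0,+0) = exp(-r*dt) * [p_u*17.916918 + p_m*2.696274 + p_d*0.000000] = 4.712491
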